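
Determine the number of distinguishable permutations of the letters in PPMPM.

Letter multiplicities in PPMPM: M×2, P×3.
So there are 5! / (3!·2!) = 10 distinguishable arrangements.

10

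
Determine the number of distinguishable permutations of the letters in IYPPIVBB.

5040

IYPPIVBB has 8 letters with B appearing twice, I appearing twice, and P appearing twice.
Dividing 8! = 40320 by 2!·2!·2! = 8 for the repeated letters gives 5040.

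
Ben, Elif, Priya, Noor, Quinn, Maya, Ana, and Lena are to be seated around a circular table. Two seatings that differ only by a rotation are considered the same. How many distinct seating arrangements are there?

5040

Seat Ben anywhere (absorbing the rotational symmetry), then permute the other 7: (7)! = 5040.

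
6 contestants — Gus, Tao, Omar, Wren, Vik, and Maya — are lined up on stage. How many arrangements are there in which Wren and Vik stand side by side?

240

Treat {Wren, Vik} as a single unit. There are 5 units to order, and the pair itself can be ordered 2 ways.
So the count is 2·(5)! = 240.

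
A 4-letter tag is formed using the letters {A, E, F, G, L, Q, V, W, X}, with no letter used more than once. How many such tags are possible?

This is a permutation of 4 out of 9: P(9,4) = 9!/5!.
9 × 8 × 7 × 6 = 3024.

3024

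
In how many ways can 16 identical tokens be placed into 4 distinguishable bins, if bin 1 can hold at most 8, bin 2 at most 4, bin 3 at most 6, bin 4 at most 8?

Ignoring the caps, the number of non-negative solutions to x_1+…+x_4 = 16 is C(19,3) = 969.
Subtract solutions that violate a single cap (substitute x_i' = x_i − (cap_i+1)): x_1 ≥ 9 gives C(10,3) = 120; x_2 ≥ 5 gives C(14,3) = 364; x_3 ≥ 7 gives C(12,3) = 220; x_4 ≥ 9 gives C(10,3) = 120. Together 824.
Add back pairs where two caps are both exceeded: 10 + 1 + 0 + 35 + 10 + 1 = 57.
By inclusion–exclusion the count is 969 − 824 + 57 = 202.

202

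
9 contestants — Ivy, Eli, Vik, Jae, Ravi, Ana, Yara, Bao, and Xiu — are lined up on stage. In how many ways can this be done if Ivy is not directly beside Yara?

282240

There are 9! = 362880 arrangements in all. If Ivy and Yara are adjacent, merging them into one block gives 2·(8)! = 80640 arrangements.
Complementary counting: 362880 − 80640 = 282240.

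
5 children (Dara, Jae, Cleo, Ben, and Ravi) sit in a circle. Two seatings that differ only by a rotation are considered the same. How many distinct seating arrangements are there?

Fix one person's seat to break rotational symmetry; the remaining 4 people can be arranged in (4)! = 24 ways.

24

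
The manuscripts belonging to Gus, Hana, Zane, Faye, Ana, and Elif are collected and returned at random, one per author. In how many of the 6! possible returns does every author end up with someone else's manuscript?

265

Let Aᵢ be the assignments in which author i gets their own manuscript. We want the size of the complement of A₁∪…∪A_6.
By inclusion–exclusion this is Σ_{j=0}^{6} (−1)^j C(6,j)·(6−j)!.
Computing: 720 − 720 + 360 − 120 + 30 − 6 + 1 = 265.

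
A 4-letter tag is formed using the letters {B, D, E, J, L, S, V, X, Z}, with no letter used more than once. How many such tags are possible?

This is a permutation of 4 out of 9: P(9,4) = 9!/5!.
That product is 9 × 8 × 7 × 6 = 3024.

3024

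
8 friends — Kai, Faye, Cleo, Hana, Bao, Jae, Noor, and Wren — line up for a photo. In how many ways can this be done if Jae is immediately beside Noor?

10080

Glue Jae and Noor into one block (2 internal orders), leaving 7 units to arrange in a row.
That gives 2 × 7! = 2 × 5040 = 10080.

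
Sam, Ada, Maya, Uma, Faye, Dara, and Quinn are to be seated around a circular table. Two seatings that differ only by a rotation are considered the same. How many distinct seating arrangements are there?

720

Seat Sam anywhere (absorbing the rotational symmetry), then permute the other 6: (6)! = 720.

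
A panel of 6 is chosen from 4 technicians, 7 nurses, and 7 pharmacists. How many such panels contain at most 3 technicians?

18473

Split by how many technicians are chosen (0 through 3).
Sum: C(4,0)·C(14,6) + C(4,1)·C(14,5) + C(4,2)·C(14,4) + C(4,3)·C(14,3) = 3003 + 8008 + 6006 + 1456 = 18473.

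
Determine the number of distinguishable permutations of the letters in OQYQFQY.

The 7 letters of OQYQFQY have repeats: Q appearing 3 times and Y appearing twice.
The number of distinct arrangements is 7!/(3!·2!) = 5040/12 = 420.

420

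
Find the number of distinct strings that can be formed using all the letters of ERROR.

20

Letter multiplicities in ERROR: E×1, O×1, R×3.
So there are 5! / (3!) = 20 distinguishable arrangements.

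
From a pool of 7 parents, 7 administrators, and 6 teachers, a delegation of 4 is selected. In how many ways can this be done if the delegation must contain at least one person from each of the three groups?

2499

Total 4-person selections from all 20: C(20,4) = 4845.
Selections missing a whole group: no parents → C(13,4) = 715; no administrators → C(13,4) = 715; no teachers → C(14,4) = 1001.
Add back selections omitting two groups (i.e. drawn from a single group): C(7,4) + C(7,4) + C(6,4) = 85.
By inclusion–exclusion: 4845 − 2431 + 85 = 2499.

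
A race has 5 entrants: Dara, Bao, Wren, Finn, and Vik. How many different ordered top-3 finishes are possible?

There are 5 choices for 1st place, 4 for 2nd, and 3 for 3rd.
That gives 5 × 4 × 3 = 60.

60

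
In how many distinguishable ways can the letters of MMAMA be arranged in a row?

MMAMA has 5 letters with A appearing twice and M appearing 3 times.
The number of distinct arrangements is 5!/(3!·2!) = 120/12 = 10.

10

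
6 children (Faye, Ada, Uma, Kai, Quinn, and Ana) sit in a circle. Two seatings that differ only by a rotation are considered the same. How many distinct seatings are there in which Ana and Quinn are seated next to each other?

48

Glue Ana and Quinn into a block (2 internal orders). Seating 5 units around a circle gives (4)! arrangements.
So 2 × (4)! = 2 × 24 = 48.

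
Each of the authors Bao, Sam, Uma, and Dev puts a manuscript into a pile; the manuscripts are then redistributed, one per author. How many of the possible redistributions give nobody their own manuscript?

9

Count assignments avoiding every fixed point. For any j of the 4 authors fixed to their own manuscript, the other 4−j can be arranged in (4−j)! ways.
By inclusion–exclusion this is Σ_{j=0}^{4} (−1)^j C(4,j)·(4−j)!.
Computing: 24 − 24 + 12 − 4 + 1 = 9.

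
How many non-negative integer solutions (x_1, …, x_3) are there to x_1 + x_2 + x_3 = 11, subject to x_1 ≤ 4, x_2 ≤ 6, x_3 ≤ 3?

Without the upper bounds there are C(13,2) = 78 ways to split 11 among 3 variables.
Subtract solutions that violate a single cap (substitute x_i' = x_i − (cap_i+1)): x_1 ≥ 5 gives C(8,2) = 28; x_2 ≥ 7 gives C(6,2) = 15; x_3 ≥ 4 gives C(9,2) = 36. Together 79.
Add back pairs where two caps are both exceeded: 0 + 6 + 1 = 7.
By inclusion–exclusion the count is 78 − 79 + 7 = 6.

6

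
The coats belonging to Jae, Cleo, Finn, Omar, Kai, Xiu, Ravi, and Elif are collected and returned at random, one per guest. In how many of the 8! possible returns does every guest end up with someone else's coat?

Let Aᵢ be the assignments in which guest i gets their own coat. We want the size of the complement of A₁∪…∪A_8.
By inclusion–exclusion this is Σ_{j=0}^{8} (−1)^j C(8,j)·(8−j)!.
Computing: 40320 − 40320 + 20160 − 6720 + 1680 − 336 + 56 − 8 + 1 = 14833.

14833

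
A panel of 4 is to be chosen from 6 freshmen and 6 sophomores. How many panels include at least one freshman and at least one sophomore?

465

Unrestricted: C(12,4) = 495 ways to pick any 4 of the 12.
Subtract selections that omit an entire group: no freshmen → C(6,4) = 15; no sophomores → C(6,4) = 15.
Both groups omitted at once is impossible, so 495 − 30 = 465.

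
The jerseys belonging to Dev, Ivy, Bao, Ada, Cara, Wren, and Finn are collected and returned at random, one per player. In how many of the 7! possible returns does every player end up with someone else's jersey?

1854

Let Aᵢ be the assignments in which player i gets their old jersey. We want the size of the complement of A₁∪…∪A_7.
By inclusion–exclusion this is Σ_{j=0}^{7} (−1)^j C(7,j)·(7−j)!.
Computing: 5040 − 5040 + 2520 − 840 + 210 − 42 + 7 − 1 = 1854.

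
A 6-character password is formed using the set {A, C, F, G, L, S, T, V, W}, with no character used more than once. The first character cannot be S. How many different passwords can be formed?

The first character has 9−1 = 8 choices (anything except S).
The remaining 5 characters are filled from the other 8 symbols without repetition: 8 × 7 × 6 × 5 × 4 = 6720.
Total: 8 × 6720 = 53760.

53760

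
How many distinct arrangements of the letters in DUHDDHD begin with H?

With the first slot taken by H, it remains to arrange the other 6 letters (DUDDHD).
Those 6 letters have D appearing 4 times, giving (6)!/(4!) = 30.

30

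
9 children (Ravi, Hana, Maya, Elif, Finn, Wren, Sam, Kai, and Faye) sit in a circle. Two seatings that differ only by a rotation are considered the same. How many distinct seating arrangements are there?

Around a circle, 9 distinct people have 9!/9 = (8)! = 40320 rotationally distinct seatings.

40320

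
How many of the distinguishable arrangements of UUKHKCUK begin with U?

Fix U in the first position and arrange the remaining 7 letters.
Those 7 letters have K appearing 3 times and U appearing twice, giving (7)!/(3!·2!) = 420.

420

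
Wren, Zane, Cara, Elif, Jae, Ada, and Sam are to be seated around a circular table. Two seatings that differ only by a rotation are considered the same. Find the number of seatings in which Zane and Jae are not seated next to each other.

Without the restriction there are (6)! = 720 seatings.
Seatings with Zane beside Jae: treat them as a block with 2 internal orders, giving 2 × (5)! = 240.
Subtracting, 720 − 240 = 480.

480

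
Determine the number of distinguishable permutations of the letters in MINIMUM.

The 7 letters of MINIMUM have repeats: I appearing twice and M appearing 3 times.
Dividing 7! = 5040 by 3!·2! = 12 for the repeated letters gives 420.

420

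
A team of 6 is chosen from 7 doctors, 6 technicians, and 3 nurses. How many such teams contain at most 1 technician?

Split by how many technicians are chosen (0 through 1).
Sum: C(6,0)·C(10,6) + C(6,1)·C(10,5) = 210 + 1512 = 1722.

1722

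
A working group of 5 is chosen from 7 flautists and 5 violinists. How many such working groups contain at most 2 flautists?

246

Split by how many flautists are chosen (0 through 2).
Sum: C(7,0)·C(5,5) + C(7,1)·C(5,4) + C(7,2)·C(5,3) = 1 + 35 + 210 = 246.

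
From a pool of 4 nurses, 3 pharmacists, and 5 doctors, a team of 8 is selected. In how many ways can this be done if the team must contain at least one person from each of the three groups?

With no constraint there are C(12,8) = 495 possible selections.
Subtract selections that omit an entire group: no nurses → C(8,8) = 1; no pharmacists → C(9,8) = 9; no doctors → C(7,8) = 0.
Add back selections omitting two groups (i.e. drawn from a single group): C(4,8) + C(3,8) + C(5,8) = 0.
By inclusion–exclusion: 495 − 10 + 0 = 485.

485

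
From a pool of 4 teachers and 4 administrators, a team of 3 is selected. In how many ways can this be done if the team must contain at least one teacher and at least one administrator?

48

With no constraint there are C(8,3) = 56 possible selections.
Subtract selections that omit an entire group: no teachers → C(4,3) = 4; no administrators → C(4,3) = 4.
Both groups omitted at once is impossible, so 56 − 8 = 48.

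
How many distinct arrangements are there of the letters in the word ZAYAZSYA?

1680

The 8 letters of ZAYAZSYA have repeats: A appearing 3 times, Y appearing twice, and Z appearing twice.
So there are 8! / (3!·2!·2!) = 1680 distinguishable arrangements.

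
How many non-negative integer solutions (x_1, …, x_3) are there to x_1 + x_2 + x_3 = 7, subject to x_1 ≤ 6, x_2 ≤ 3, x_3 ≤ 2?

11

Without the upper bounds there are C(9,2) = 36 ways to split 7 among 3 variables.
Subtract solutions that violate a single cap (substitute x_i' = x_i − (cap_i+1)): x_1 ≥ 7 gives C(2,2) = 1; x_2 ≥ 4 gives C(5,2) = 10; x_3 ≥ 3 gives C(6,2) = 15. Together 26.
Add back pairs where two caps are both exceeded: 0 + 0 + 1 = 1.
By inclusion–exclusion the count is 36 − 26 + 1 = 11.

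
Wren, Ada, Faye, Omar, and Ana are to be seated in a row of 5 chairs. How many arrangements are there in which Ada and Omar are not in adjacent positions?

72

There are 5! = 120 arrangements in all. If Ada and Omar are adjacent, merging them into one block gives 2·(4)! = 48 arrangements.
Complementary counting: 120 − 48 = 72.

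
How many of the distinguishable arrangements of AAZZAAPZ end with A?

With the last slot taken by A, it remains to arrange the other 7 letters (AZZAAPZ).
Those 7 letters have A appearing 3 times and Z appearing 3 times, giving (7)!/(3!·3!) = 140.

140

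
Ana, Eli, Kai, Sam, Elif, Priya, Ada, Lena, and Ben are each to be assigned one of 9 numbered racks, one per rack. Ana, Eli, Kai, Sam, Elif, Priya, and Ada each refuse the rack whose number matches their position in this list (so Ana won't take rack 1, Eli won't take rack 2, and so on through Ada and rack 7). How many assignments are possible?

165016

Let Aᵢ (for 1 ≤ i ≤ 7) be the placements that put person i in their forbidden rack. Any j of these fix j positions, leaving (9−j)! ways to fill the rest, and there are C(7,j) ways to pick which j.
By inclusion–exclusion, the number of valid placements is Σ_{j=0}^{7} (−1)^j C(7,j)·(9−j)!.
Computing: 362880 − 282240 + 105840 − 25200 + 4200 − 504 + 42 − 2 = 165016.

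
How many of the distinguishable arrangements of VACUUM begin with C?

With the first slot taken by C, it remains to arrange the other 5 letters (VAUUM).
Those 5 letters have U appearing twice, giving (5)!/(2!) = 60.

60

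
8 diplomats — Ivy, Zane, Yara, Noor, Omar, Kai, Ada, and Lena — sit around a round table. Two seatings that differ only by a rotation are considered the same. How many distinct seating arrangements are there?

Fix one person's seat to break rotational symmetry; the remaining 7 people can be arranged in (7)! = 5040 ways.

5040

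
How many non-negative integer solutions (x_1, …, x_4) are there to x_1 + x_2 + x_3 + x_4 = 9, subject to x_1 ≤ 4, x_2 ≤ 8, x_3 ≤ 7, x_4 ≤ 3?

By stars and bars, unrestricted non-negative solutions to x_1+…+x_4 = 9 number C(9+3,3) = 220.
Subtract solutions that violate a single cap (substitute x_i' = x_i − (cap_i+1)): x_1 ≥ 5 gives C(7,3) = 35; x_2 ≥ 9 gives C(3,3) = 1; x_3 ≥ 8 gives C(4,3) = 4; x_4 ≥ 4 gives C(8,3) = 56. Together 96.
Add back pairs where two caps are both exceeded: 0 + 0 + 1 + 0 + 0 + 0 = 1.
By inclusion–exclusion the count is 220 − 96 + 1 = 125.

125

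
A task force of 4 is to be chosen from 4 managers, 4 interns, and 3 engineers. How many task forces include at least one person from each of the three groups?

192

Total 4-person selections from all 11: C(11,4) = 330.
Selections missing a whole group: no managers → C(7,4) = 35; no interns → C(7,4) = 35; no engineers → C(8,4) = 70.
Add back selections omitting two groups (i.e. drawn from a single group): C(4,4) + C(4,4) + C(3,4) = 2.
By inclusion–exclusion: 330 − 140 + 2 = 192.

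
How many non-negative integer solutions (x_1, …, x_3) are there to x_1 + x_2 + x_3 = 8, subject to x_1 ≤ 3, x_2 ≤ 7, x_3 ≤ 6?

26

Without the upper bounds there are C(10,2) = 45 ways to split 8 among 3 variables.
Subtract solutions that violate a single cap (substitute x_i' = x_i − (cap_i+1)): x_1 ≥ 4 gives C(6,2) = 15; x_2 ≥ 8 gives C(2,2) = 1; x_3 ≥ 7 gives C(3,2) = 3. Together 19.
No two caps can be exceeded simultaneously, so the pair terms are all 0.
By inclusion–exclusion the count is 45 − 19 + 0 = 26.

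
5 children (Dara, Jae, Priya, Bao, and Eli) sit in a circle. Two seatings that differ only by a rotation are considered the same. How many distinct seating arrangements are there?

24

Seat Dara anywhere (absorbing the rotational symmetry), then permute the other 4: (4)! = 24.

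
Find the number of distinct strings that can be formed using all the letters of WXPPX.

Letter multiplicities in WXPPX: P×2, W×1, X×2.
The number of distinct arrangements is 5!/(2!·2!) = 120/4 = 30.

30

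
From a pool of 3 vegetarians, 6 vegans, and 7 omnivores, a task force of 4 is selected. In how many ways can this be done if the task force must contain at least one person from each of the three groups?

819

Unrestricted: C(16,4) = 1820 ways to pick any 4 of the 16.
Selections missing a whole group: no vegetarians → C(13,4) = 715; no vegans → C(10,4) = 210; no omnivores → C(9,4) = 126.
Add back selections omitting two groups (i.e. drawn from a single group): C(3,4) + C(6,4) + C(7,4) = 50.
By inclusion–exclusion: 1820 − 1051 + 50 = 819.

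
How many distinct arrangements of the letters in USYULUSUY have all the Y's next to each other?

840

Treat the 2 copies of Y as a single block. The multiset to arrange is then {YY, L, S, S, U, U, U, U}, 8 items in all.
That gives (8)!/(4!·2!) = 840 arrangements.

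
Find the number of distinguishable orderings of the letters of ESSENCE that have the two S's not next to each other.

Total arrangements of ESSENCE: 7!/(3!·2!) = 420.
If the two S's are adjacent, glue them into one block, leaving 6 items to arrange: (6)!/(3!) = 120 ways.
Subtracting, 420 − 120 = 300 arrangements keep the S's apart.

300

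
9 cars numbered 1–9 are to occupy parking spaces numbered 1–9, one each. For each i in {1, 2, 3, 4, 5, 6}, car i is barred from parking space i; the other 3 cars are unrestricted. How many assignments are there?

Let Aᵢ (for 1 ≤ i ≤ 6) be the placements that put car i in its forbidden parking space. Any j of these fix j positions, leaving (9−j)! ways to fill the rest, and there are C(6,j) ways to pick which j.
By inclusion–exclusion, the number of valid placements is Σ_{j=0}^{6} (−1)^j C(6,j)·(9−j)!.
Computing: 362880 − 241920 + 75600 − 14400 + 1800 − 144 + 6 = 183822.

183822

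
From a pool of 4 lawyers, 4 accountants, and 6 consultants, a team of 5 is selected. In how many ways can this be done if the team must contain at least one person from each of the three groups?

With no constraint there are C(14,5) = 2002 possible selections.
Selections missing a whole group: no lawyers → C(10,5) = 252; no accountants → C(10,5) = 252; no consultants → C(8,5) = 56.
Add back selections omitting two groups (i.e. drawn from a single group): C(4,5) + C(4,5) + C(6,5) = 6.
By inclusion–exclusion: 2002 − 560 + 6 = 1448.

1448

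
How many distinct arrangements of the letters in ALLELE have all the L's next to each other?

12

Treat the 3 copies of L as a single block. The multiset to arrange is then {LLL, A, E, E}, 4 items in all.
That gives (4)!/(2!) = 12 arrangements.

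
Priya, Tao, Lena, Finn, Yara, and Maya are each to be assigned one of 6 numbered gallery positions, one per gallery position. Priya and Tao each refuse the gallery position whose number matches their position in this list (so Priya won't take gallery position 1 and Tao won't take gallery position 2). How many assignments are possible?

Let Aᵢ (for i ∈ {1, 2}) be the placements that put person i in their forbidden gallery position. Any j of these fix j positions, leaving (6−j)! ways to fill the rest, and there are C(2,j) ways to pick which j.
By inclusion–exclusion, the number of valid placements is Σ_{j=0}^{2} (−1)^j C(2,j)·(6−j)!.
Computing: 720 − 240 + 24 = 504.

504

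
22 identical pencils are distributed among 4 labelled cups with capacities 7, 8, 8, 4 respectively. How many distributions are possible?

55

Without the upper bounds there are C(25,3) = 2300 ways to split 22 among 4 cups.
Subtract solutions that violate a single cap (substitute x_i' = x_i − (cap_i+1)): x_1 ≥ 8 gives C(17,3) = 680; x_2 ≥ 9 gives C(16,3) = 560; x_3 ≥ 9 gives C(16,3) = 560; x_4 ≥ 5 gives C(20,3) = 1140. Together 2940.
Add back pairs where two caps are both exceeded: 56 + 56 + 220 + 35 + 165 + 165 = 697.
Subtract triples: 0 + 1 + 1 + 0 = 2.
By inclusion–exclusion the count is 2300 − 2940 + 697 − 2 = 55.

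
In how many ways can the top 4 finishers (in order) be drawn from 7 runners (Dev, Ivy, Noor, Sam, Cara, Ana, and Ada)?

840

This is an ordered selection of 4 from 7: P(7,4).
That gives 7 × 6 × 5 × 4 = 840.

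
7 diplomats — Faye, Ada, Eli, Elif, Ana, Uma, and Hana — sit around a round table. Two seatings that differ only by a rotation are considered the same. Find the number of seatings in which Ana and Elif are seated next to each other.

240

Treat {Ana, Elif} as one unit (2 internal orders) and seat the resulting 6 units around the table: (5)! circular arrangements.
So 2 × (5)! = 2 × 120 = 240.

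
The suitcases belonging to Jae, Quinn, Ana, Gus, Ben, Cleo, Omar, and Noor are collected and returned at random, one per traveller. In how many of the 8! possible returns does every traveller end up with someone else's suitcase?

14833

Count assignments avoiding every fixed point. For any j of the 8 travellers fixed to their own suitcase, the other 8−j can be arranged in (8−j)! ways.
By inclusion–exclusion this is Σ_{j=0}^{8} (−1)^j C(8,j)·(8−j)!.
Computing: 40320 − 40320 + 20160 − 6720 + 1680 − 336 + 56 − 8 + 1 = 14833.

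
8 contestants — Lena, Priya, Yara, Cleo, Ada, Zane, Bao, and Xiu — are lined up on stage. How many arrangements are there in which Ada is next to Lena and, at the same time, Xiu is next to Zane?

2880

Treat {Ada,Lena} as one block (2 orders) and {Xiu,Zane} as another (2 orders).
That leaves 6 units to arrange: 2 × 2 × 6! = 4 × 720 = 2880.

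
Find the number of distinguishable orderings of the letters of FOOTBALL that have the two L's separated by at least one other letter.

7560

There are 8!/(2!·2!) = 10080 arrangements of FOOTBALL in total.
Arrangements with the L's together: treat LL as one letter, giving (7)!/(2!) = 2520.
Hence 10080 − 2520 = 7560.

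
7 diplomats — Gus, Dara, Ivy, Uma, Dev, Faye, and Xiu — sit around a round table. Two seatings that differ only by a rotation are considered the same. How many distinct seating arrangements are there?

720

Around a circle, 7 distinct people have 7!/7 = (6)! = 720 rotationally distinct seatings.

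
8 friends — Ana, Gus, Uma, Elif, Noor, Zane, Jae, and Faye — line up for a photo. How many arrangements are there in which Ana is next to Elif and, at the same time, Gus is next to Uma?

Treat {Ana,Elif} as one block (2 orders) and {Gus,Uma} as another (2 orders).
That leaves 6 units to arrange: 2 × 2 × 6! = 4 × 720 = 2880.

2880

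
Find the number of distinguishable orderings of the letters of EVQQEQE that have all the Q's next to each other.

20

Treat the 3 copies of Q as a single block. The multiset to arrange is then {QQQ, E, E, E, V}, 5 items in all.
That gives (5)!/(3!) = 20 arrangements.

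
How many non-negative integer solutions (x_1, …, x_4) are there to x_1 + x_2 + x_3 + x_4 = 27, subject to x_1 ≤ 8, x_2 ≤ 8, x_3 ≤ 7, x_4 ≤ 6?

10

By stars and bars, unrestricted non-negative solutions to x_1+…+x_4 = 27 number C(27+3,3) = 4060.
Subtract solutions that violate a single cap (substitute x_i' = x_i − (cap_i+1)): x_1 ≥ 9 gives C(21,3) = 1330; x_2 ≥ 9 gives C(21,3) = 1330; x_3 ≥ 8 gives C(22,3) = 1540; x_4 ≥ 7 gives C(23,3) = 1771. Together 5971.
Add back pairs where two caps are both exceeded: 220 + 286 + 364 + 286 + 364 + 455 = 1975.
Subtract triples: 4 + 10 + 20 + 20 = 54.
By inclusion–exclusion the count is 4060 − 5971 + 1975 − 54 = 10.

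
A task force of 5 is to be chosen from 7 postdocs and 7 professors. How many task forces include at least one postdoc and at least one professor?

1960

With no constraint there are C(14,5) = 2002 possible selections.
Selections missing a whole group: no postdocs → C(7,5) = 21; no professors → C(7,5) = 21.
Both groups omitted at once is impossible, so 2002 − 42 = 1960.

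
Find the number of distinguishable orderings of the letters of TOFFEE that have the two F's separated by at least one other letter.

120

There are 6!/(2!·2!) = 180 arrangements of TOFFEE in total.
Arrangements with the F's together: treat FF as one letter, giving (5)!/(2!) = 60.
Hence 180 − 60 = 120.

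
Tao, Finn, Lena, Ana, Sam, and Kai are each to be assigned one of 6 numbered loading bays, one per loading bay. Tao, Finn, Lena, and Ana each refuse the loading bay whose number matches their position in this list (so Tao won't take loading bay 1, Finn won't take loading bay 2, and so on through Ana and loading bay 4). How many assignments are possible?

Let Aᵢ (for 1 ≤ i ≤ 4) be the placements that put person i in their forbidden loading bay. Any j of these fix j positions, leaving (6−j)! ways to fill the rest, and there are C(4,j) ways to pick which j.
By inclusion–exclusion, the number of valid placements is Σ_{j=0}^{4} (−1)^j C(4,j)·(6−j)!.
Computing: 720 − 480 + 144 − 24 + 2 = 362.

362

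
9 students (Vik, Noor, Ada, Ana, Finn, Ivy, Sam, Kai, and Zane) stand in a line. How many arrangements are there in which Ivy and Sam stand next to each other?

80640

Glue Ivy and Sam into one block (2 internal orders), leaving 8 units to arrange in a row.
That gives 2 × 8! = 2 × 40320 = 80640.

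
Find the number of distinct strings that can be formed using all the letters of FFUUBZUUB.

3780

FFUUBZUUB has 9 letters with B appearing twice, F appearing twice, and U appearing 4 times.
Dividing 9! = 362880 by 4!·2!·2! = 96 for the repeated letters gives 3780.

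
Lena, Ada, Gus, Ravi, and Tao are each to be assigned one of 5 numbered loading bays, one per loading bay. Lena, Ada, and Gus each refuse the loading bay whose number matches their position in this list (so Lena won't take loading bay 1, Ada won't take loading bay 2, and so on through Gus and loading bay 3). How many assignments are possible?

64

Let Aᵢ (for i ∈ {1, 2, 3}) be the placements that put person i in their forbidden loading bay. Any j of these fix j positions, leaving (5−j)! ways to fill the rest, and there are C(3,j) ways to pick which j.
By inclusion–exclusion, the number of valid placements is Σ_{j=0}^{3} (−1)^j C(3,j)·(5−j)!.
Computing: 120 − 72 + 18 − 2 = 64.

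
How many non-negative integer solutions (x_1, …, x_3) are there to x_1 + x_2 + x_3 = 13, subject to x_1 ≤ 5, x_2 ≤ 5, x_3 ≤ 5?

6

Ignoring the caps, the number of non-negative solutions to x_1+…+x_3 = 13 is C(15,2) = 105.
Subtract solutions that violate a single cap (substitute x_i' = x_i − (cap_i+1)): x_1 ≥ 6 gives C(9,2) = 36; x_2 ≥ 6 gives C(9,2) = 36; x_3 ≥ 6 gives C(9,2) = 36. Together 108.
Add back pairs where two caps are both exceeded: 3 + 3 + 3 = 9.
By inclusion–exclusion the count is 105 − 108 + 9 = 6.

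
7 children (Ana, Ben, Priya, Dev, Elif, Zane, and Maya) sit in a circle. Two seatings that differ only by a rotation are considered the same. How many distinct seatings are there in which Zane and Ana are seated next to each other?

240

Glue Zane and Ana into a block (2 internal orders). Seating 6 units around a circle gives (5)! arrangements.
So 2 × (5)! = 2 × 120 = 240.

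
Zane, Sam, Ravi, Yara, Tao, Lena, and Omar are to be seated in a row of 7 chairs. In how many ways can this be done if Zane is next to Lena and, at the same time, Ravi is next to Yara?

480

Treat {Zane,Lena} as one block (2 orders) and {Ravi,Yara} as another (2 orders).
That leaves 5 units to arrange: 2 × 2 × 5! = 4 × 120 = 480.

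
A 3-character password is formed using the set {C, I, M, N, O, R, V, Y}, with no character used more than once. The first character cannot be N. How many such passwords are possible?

The first character has 8−1 = 7 choices (anything except N).
The remaining 2 characters are filled from the other 7 symbols without repetition: 7 × 6 = 42.
Total: 7 × 42 = 294.

294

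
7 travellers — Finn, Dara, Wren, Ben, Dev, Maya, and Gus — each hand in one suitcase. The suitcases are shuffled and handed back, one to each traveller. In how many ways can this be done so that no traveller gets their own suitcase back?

1854

Let Aᵢ be the assignments in which traveller i gets their own suitcase. We want the size of the complement of A₁∪…∪A_7.
By inclusion–exclusion this is Σ_{j=0}^{7} (−1)^j C(7,j)·(7−j)!.
Computing: 5040 − 5040 + 2520 − 840 + 210 − 42 + 7 − 1 = 1854.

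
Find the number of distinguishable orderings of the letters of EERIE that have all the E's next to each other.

Treat the 3 copies of E as a single block. The multiset to arrange is then {EEE, I, R}, 3 items in all.
All 3 items are distinct, so there are (3)! = 6 arrangements.

6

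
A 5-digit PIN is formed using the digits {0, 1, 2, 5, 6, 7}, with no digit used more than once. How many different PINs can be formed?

720

With no repetition, fill the 5 digits in order: 6 choices, then 5, down to 2.
6 × 5 × 4 × 3 × 2 = 720.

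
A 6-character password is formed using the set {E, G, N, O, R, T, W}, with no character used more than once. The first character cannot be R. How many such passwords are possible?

4320

The first character has 7−1 = 6 choices (anything except R).
The remaining 5 characters are filled from the other 6 symbols without repetition: 6 × 5 × 4 × 3 × 2 = 720.
Total: 6 × 720 = 4320.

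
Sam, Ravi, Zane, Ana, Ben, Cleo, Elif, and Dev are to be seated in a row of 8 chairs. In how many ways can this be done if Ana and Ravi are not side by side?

There are 8! = 40320 arrangements in all. If Ana and Ravi are adjacent, merging them into one block gives 2·(7)! = 10080 arrangements.
So 40320 − 10080 = 30240 arrangements keep them apart.

30240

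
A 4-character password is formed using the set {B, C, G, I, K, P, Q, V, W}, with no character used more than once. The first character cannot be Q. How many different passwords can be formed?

2688

The first character has 9−1 = 8 choices (anything except Q).
The remaining 3 characters are filled from the other 8 symbols without repetition: 8 × 7 × 6 = 336.
Total: 8 × 336 = 2688.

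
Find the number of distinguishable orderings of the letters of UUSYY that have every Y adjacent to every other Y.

Treat the 2 copies of Y as a single block. The multiset to arrange is then {YY, S, U, U}, 4 items in all.
That gives (4)!/(2!) = 12 arrangements.

12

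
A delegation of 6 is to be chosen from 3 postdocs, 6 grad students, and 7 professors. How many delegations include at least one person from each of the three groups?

6006

With no constraint there are C(16,6) = 8008 possible selections.
Subtract selections that omit an entire group: no postdocs → C(13,6) = 1716; no grad students → C(10,6) = 210; no professors → C(9,6) = 84.
Add back selections omitting two groups (i.e. drawn from a single group): C(3,6) + C(6,6) + C(7,6) = 8.
By inclusion–exclusion: 8008 − 2010 + 8 = 6006.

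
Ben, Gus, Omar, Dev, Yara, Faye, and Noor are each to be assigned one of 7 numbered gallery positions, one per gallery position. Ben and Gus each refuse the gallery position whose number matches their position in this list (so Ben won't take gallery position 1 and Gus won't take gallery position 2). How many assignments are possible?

3720

Let Aᵢ (for i ∈ {1, 2}) be the placements that put person i in their forbidden gallery position. Any j of these fix j positions, leaving (7−j)! ways to fill the rest, and there are C(2,j) ways to pick which j.
By inclusion–exclusion, the number of valid placements is Σ_{j=0}^{2} (−1)^j C(2,j)·(7−j)!.
Computing: 5040 − 1440 + 120 = 3720.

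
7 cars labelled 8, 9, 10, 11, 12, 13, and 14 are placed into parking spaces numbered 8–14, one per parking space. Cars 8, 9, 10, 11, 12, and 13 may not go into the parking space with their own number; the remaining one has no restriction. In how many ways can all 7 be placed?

2119

Let Aᵢ (for 8 ≤ i ≤ 13) be the placements that put car i in its forbidden parking space. Any j of these fix j positions, leaving (7−j)! ways to fill the rest, and there are C(6,j) ways to pick which j.
By inclusion–exclusion, the number of valid placements is Σ_{j=0}^{6} (−1)^j C(6,j)·(7−j)!.
Computing: 5040 − 4320 + 1800 − 480 + 90 − 12 + 1 = 2119.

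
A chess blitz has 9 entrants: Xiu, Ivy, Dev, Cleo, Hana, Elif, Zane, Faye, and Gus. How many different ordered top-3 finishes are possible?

504

There are 9 choices for 1st place, 8 for 2nd, and 7 for 3rd.
That gives 9 × 8 × 7 = 504.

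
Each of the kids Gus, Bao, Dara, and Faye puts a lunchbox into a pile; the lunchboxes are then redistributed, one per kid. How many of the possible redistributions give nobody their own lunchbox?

Count assignments avoiding every fixed point. For any j of the 4 kids fixed to their own lunchbox, the other 4−j can be arranged in (4−j)! ways.
By inclusion–exclusion this is Σ_{j=0}^{4} (−1)^j C(4,j)·(4−j)!.
Computing: 24 − 24 + 12 − 4 + 1 = 9.

9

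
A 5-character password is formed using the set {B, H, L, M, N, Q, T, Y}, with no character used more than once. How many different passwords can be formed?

6720

Choose and order 5 of the 8 symbols: the first character has 8 options, the next 7, and so on down to 4.
8 × 7 × 6 × 5 × 4 = 6720.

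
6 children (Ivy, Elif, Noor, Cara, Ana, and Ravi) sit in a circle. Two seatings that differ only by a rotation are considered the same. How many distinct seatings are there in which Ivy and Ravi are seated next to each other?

Glue Ivy and Ravi into a block (2 internal orders). Seating 5 units around a circle gives (4)! arrangements.
So 2 × (4)! = 2 × 24 = 48.

48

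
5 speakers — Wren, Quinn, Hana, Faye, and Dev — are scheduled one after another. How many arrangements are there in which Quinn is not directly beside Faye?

There are 5! = 120 arrangements in all. If Quinn and Faye are adjacent, merging them into one block gives 2·(4)! = 48 arrangements.
So 120 − 48 = 72 arrangements keep them apart.

72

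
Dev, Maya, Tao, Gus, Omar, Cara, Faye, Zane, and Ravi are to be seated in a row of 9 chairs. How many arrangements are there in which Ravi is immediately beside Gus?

80640

Treat {Ravi, Gus} as a single unit. There are 8 units to order, and the pair itself can be ordered 2 ways.
That gives 2 × 8! = 2 × 40320 = 80640.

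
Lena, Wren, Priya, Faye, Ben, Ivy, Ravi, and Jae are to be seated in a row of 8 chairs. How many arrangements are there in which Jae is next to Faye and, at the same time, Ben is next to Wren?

Treat {Jae,Faye} as one block (2 orders) and {Ben,Wren} as another (2 orders).
That leaves 6 units to arrange: 2 × 2 × 6! = 4 × 720 = 2880.

2880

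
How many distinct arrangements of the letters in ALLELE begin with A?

Fix A in the first position and arrange the remaining 5 letters.
Those 5 letters have E appearing twice and L appearing 3 times, giving (5)!/(3!·2!) = 10.

10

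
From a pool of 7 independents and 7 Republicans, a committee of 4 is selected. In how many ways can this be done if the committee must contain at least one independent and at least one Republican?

931

Total 4-person selections from all 14: C(14,4) = 1001.
Selections missing a whole group: no independents → C(7,4) = 35; no Republicans → C(7,4) = 35.
Both groups omitted at once is impossible, so 1001 − 70 = 931.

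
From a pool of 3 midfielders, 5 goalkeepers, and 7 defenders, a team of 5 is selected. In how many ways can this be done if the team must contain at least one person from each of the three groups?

Total 5-person selections from all 15: C(15,5) = 3003.
Subtract selections that omit an entire group: no midfielders → C(12,5) = 792; no goalkeepers → C(10,5) = 252; no defenders → C(8,5) = 56.
Add back selections omitting two groups (i.e. drawn from a single group): C(3,5) + C(5,5) + C(7,5) = 22.
By inclusion–exclusion: 3003 − 1100 + 22 = 1925.

1925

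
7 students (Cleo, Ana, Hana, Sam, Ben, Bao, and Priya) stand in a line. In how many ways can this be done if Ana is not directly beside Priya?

3600

There are 7! = 5040 arrangements in all. If Ana and Priya are adjacent, merging them into one block gives 2·(6)! = 1440 arrangements.
So 5040 − 1440 = 3600 arrangements keep them apart.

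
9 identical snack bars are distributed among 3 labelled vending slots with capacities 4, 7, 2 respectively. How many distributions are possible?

12

Ignoring the caps, the number of non-negative solutions to x_1+…+x_3 = 9 is C(11,2) = 55.
Subtract solutions that violate a single cap (substitute x_i' = x_i − (cap_i+1)): x_1 ≥ 5 gives C(6,2) = 15; x_2 ≥ 8 gives C(3,2) = 3; x_3 ≥ 3 gives C(8,2) = 28. Together 46.
Add back pairs where two caps are both exceeded: 0 + 3 + 0 = 3.
By inclusion–exclusion the count is 55 − 46 + 3 = 12.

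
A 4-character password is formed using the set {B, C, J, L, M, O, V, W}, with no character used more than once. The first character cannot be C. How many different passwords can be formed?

1470

The first character has 8−1 = 7 choices (anything except C).
The remaining 3 characters are filled from the other 7 symbols without repetition: 7 × 6 × 5 = 210.
Total: 7 × 210 = 1470.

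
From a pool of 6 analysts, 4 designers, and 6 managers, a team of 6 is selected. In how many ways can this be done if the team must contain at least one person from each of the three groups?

With no constraint there are C(16,6) = 8008 possible selections.
Subtract selections that omit an entire group: no analysts → C(10,6) = 210; no designers → C(12,6) = 924; no managers → C(10,6) = 210.
Add back selections omitting two groups (i.e. drawn from a single group): C(6,6) + C(4,6) + C(6,6) = 2.
By inclusion–exclusion: 8008 − 1344 + 2 = 6666.

6666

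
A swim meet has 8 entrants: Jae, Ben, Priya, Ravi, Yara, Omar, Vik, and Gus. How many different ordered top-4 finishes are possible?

This is an ordered selection of 4 from 8: P(8,4).
That gives 8 × 7 × 6 × 5 = 1680.

1680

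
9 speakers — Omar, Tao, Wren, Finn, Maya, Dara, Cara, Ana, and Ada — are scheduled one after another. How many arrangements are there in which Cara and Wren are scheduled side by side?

Glue Cara and Wren into one block (2 internal orders), leaving 8 units to arrange in a row.
So the count is 2·(8)! = 80640.

80640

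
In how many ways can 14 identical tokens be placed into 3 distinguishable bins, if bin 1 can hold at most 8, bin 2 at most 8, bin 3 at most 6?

42

Without the upper bounds there are C(16,2) = 120 ways to split 14 among 3 bins.
Subtract solutions that violate a single cap (substitute x_i' = x_i − (cap_i+1)): x_1 ≥ 9 gives C(7,2) = 21; x_2 ≥ 9 gives C(7,2) = 21; x_3 ≥ 7 gives C(9,2) = 36. Together 78.
No two caps can be exceeded simultaneously, so the pair terms are all 0.
By inclusion–exclusion the count is 120 − 78 + 0 = 42.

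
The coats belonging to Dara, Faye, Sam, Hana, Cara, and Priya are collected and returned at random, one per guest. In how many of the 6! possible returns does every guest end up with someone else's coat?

265

This is the derangement count D_6: permutations of 6 items with no fixed point.
By inclusion–exclusion this is Σ_{j=0}^{6} (−1)^j C(6,j)·(6−j)!.
Computing: 720 − 720 + 360 − 120 + 30 − 6 + 1 = 265.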